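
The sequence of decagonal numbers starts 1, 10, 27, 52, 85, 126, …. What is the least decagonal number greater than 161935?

Solve n(4n−3) > 161935 for integer n.
The largest n with value ≤ 161935 is 201 (since 161001 ≤ 161935 < 162610), so the first above is n = 202, value 162610.

162610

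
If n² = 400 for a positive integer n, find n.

We need n² = 400, so n = √400 = 20.
Check: 20² = 400. ✓

20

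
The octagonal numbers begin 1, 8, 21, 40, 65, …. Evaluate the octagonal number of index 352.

The 352nd octagonal number is n(3n−2) with n = 352.
352·(3·352 − 2) = 352·1054 = 371008.

371008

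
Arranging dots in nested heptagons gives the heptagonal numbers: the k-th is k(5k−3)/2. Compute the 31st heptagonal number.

The 31st heptagonal number is n(5n−3)/2 with n = 31.
31·(5·31 − 3)/2 = 31·152/2 = 31·76 = 2356.

2356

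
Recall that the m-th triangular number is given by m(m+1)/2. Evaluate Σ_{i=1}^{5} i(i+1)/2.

35

Σ i(i+1)/2 = (Σi² + Σi) / 2 over i = 1..5.
Σi = 15 and Σi² = 55.
(1·55 + 1·15) / 2 = 70/2 = 35.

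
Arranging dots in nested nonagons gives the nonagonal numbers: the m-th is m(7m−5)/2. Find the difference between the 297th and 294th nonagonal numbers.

6198

297·(7·297 − 5)/2 = 307989 and 294·(7·294 − 5)/2 = 301791.
Difference: 307989 − 301791 = 6198.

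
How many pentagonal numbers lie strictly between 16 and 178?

8

The n-th pentagonal number is n(3n−1)/2.
Smallest index with value > 16: n = 4 (giving 22).
Largest index with value < 178: n = 11 (giving 176).
Indices 4 through 11: 8 terms.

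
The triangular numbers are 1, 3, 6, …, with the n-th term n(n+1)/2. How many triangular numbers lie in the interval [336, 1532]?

The n-th triangular number is n(n+1)/2.
Smallest index with value ≥ 336: n = 26 (giving 351).
Largest index with value ≤ 1532: n = 54 (giving 1485).
Indices 26 through 54: 29 terms.

29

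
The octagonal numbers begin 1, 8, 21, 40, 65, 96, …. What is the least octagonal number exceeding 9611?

Solve n(3n−2) > 9611 for integer n.
The largest n with value ≤ 9611 is 56 (since 9296 ≤ 9611 < 9633), so the first above is n = 57, value 9633.

9633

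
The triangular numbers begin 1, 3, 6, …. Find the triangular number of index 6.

6·7/2 = 42/2 = 21.

21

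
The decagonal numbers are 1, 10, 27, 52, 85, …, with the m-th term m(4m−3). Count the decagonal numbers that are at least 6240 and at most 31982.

50

The n-th decagonal number is n(4n−3).
Smallest index with value ≥ 6240: n = 40 (giving 6280).
Largest index with value ≤ 31982: n = 89 (giving 31417).
Indices 40 through 89: 50 terms.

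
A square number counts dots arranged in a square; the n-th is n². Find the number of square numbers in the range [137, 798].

17

The n-th square number is n².
Smallest index with value ≥ 137: n = 12 (giving 144).
Largest index with value ≤ 798: n = 28 (giving 784).
Indices 12 through 28: 17 terms.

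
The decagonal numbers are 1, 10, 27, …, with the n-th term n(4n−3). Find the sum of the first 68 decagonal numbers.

Σ i(4i−3) = 4Σi² − 3Σi over i = 1..68.
Σi = 2346 and Σi² = 107134.
4·107134 − 3·2346 = 421498.

421498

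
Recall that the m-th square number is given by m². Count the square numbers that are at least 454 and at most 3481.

The n-th square number is n².
Smallest index with value ≥ 454: n = 22 (giving 484).
Largest index with value ≤ 3481: n = 59 (giving 3481).
Indices 22 through 59: 38 terms.

38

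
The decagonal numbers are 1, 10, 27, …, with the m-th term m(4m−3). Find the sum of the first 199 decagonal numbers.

Σ i(4i−3) = 4Σi² − 3Σi over i = 1..199.
Σi = 19900 and Σi² = 2646700.
4·2646700 − 3·19900 = 10527100.

10527100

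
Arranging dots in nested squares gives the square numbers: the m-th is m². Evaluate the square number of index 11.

The 11th square number is n² with n = 11.
11² = 121.

121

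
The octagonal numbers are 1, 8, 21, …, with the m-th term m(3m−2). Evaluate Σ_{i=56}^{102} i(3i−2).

Σ i(3i−2) = 3Σi² − 2Σi over i = 56..102.
Σi = 5253 − 1540 = 3713 and Σi² = 358955 − 56980 = 301975.
3·301975 − 2·3713 = 898499.

898499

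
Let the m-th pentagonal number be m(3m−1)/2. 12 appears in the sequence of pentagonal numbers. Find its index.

3

Set n(3n−1)/2 = 12, giving 3n² − n − 24 = 0.
The discriminant is 1 + 24·12 = 289, and √289 = 17.
So n = (1 + 17) / 6 = 18/6 = 3.
Check: 3·(3·3 − 1)/2 = 12. ✓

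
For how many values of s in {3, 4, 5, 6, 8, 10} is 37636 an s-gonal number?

1

s = 3: P(3, 273) = 37401 and P(3, 274) = 37675; 37636 is not s-gonal.
s = 4: P(4, 194) = 37636. ✓
s = 5: P(5, 158) = 37367 and P(5, 159) = 37842; 37636 is not s-gonal.
s = 6: P(6, 137) = 37401 and P(6, 138) = 37950; 37636 is not s-gonal.
s = 8: P(8, 112) = 37408 and P(8, 113) = 38081; 37636 is not s-gonal.
s = 10: P(10, 97) = 37345 and P(10, 98) = 38122; 37636 is not s-gonal.
Hits: s ∈ {4} → 1.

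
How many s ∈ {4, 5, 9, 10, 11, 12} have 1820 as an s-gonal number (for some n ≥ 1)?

s = 4: P(4, 42) = 1764 and P(4, 43) = 1849; 1820 is not s-gonal.
s = 5: P(5, 35) = 1820. ✓
s = 9: P(9, 23) = 1794 and P(9, 24) = 1956; 1820 is not s-gonal.
s = 10: P(10, 21) = 1701 and P(10, 22) = 1870; 1820 is not s-gonal.
s = 11: P(11, 20) = 1730 and P(11, 21) = 1911; 1820 is not s-gonal.
s = 12: P(12, 19) = 1729 and P(12, 20) = 1920; 1820 is not s-gonal.
Hits: s ∈ {5} → 1.

1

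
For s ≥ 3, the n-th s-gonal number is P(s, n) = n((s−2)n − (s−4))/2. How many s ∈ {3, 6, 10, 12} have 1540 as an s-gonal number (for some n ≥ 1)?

3

s = 3: P(3, 55) = 1540. ✓
s = 6: P(6, 28) = 1540. ✓
s = 10: P(10, 20) = 1540. ✓
s = 12: P(12, 17) = 1377 and P(12, 18) = 1548; 1540 is not s-gonal.
Hits: s ∈ {3, 6, 10} → 3.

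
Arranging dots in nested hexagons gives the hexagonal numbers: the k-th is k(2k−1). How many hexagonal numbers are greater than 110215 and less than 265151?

The n-th hexagonal number is n(2n−1).
Smallest index with value > 110215: n = 236 (giving 111156).
Largest index with value < 265151: n = 364 (giving 264628).
Indices 236 through 364: 129 terms.

129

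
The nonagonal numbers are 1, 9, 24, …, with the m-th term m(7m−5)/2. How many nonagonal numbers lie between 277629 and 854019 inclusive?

213

The n-th nonagonal number is n(7n−5)/2.
Smallest index with value ≥ 277629: n = 282 (giving 277629).
Largest index with value ≤ 854019: n = 494 (giving 852891).
Indices 282 through 494: 213 terms.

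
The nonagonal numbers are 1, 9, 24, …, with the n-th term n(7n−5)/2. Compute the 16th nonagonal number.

The 16th nonagonal number is n(7n−5)/2 with n = 16.
16·(7·16 − 5)/2 = 16·107/2 = 856.

856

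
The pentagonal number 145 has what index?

Set n(3n−1)/2 = 145, giving 3n² − n − 290 = 0.
So n = (1 + 59) / 6 = 60/6 = 10.

10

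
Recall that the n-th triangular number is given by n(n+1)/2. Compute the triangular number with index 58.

58·59/2 = 3422/2 = 1711.

1711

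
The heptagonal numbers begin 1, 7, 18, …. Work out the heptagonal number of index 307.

307·(5·307 − 3)/2 = 307·1532/2 = 307·766 = 235162.

235162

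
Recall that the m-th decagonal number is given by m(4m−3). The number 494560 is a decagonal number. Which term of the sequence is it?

Set n(4n−3) = 494560, giving 4n² − 3n − 494560 = 0.
The discriminant is 9 + 16·494560 = 7912969, and √7912969 = 2813.
So n = (3 + 2813) / 8 = 2816/8 = 352.
Check: 352·(4·352 − 3) = 494560. ✓

352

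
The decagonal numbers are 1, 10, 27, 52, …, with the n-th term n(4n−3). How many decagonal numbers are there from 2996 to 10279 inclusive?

24

The n-th decagonal number is n(4n−3).
Smallest index with value ≥ 2996: n = 28 (giving 3052).
Largest index with value ≤ 10279: n = 51 (giving 10251).
Indices 28 through 51: 24 terms.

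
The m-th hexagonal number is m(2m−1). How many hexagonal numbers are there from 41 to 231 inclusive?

The n-th hexagonal number is n(2n−1).
Smallest index with value ≥ 41: n = 5 (giving 45).
Largest index with value ≤ 231: n = 11 (giving 231).
Indices 5 through 11: 7 terms.

7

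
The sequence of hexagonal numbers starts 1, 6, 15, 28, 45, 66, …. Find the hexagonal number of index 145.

145·(2·145 − 1) = 145·289 = 41905.

41905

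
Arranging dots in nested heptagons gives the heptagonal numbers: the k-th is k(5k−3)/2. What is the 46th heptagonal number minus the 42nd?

46·(5·46 − 3)/2 = 5221 and 42·(5·42 − 3)/2 = 4347.
Difference: 5221 − 4347 = 874.

874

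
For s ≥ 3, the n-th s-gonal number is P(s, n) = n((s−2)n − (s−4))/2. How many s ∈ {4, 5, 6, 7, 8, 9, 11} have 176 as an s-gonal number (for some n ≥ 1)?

s = 4: P(4, 13) = 169 and P(4, 14) = 196; 176 is not s-gonal.
s = 5: P(5, 11) = 176. ✓
s = 6: P(6, 9) = 153 and P(6, 10) = 190; 176 is not s-gonal.
s = 7: P(7, 8) = 148 and P(7, 9) = 189; 176 is not s-gonal.
s = 8: P(8, 8) = 176. ✓
s = 9: P(9, 7) = 154 and P(9, 8) = 204; 176 is not s-gonal.
s = 11: P(11, 6) = 141 and P(11, 7) = 196; 176 is not s-gonal.
Hits: s ∈ {5, 8} → 2.

2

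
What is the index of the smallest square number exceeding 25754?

Solve n² > 25754 for integer n.
The largest n with value ≤ 25754 is 160 (since 25600 ≤ 25754 < 25921), so the first above is n = 161, value 25921.

161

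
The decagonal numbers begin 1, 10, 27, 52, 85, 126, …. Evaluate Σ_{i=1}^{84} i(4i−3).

Σ i(4i−3) = 4Σi² − 3Σi over i = 1..84.
Σi = 3570 and Σi² = 201110.
4·201110 − 3·3570 = 793730.

793730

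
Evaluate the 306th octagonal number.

280296

The 306th octagonal number is n(3n−2) with n = 306.
306·(3·306 − 2) = 306·916 = 280296.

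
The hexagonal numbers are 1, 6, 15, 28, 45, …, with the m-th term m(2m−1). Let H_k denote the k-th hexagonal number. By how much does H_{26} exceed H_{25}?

101

Consecutive hexagonal numbers differ by 4n − 3: here 4·26 − 3 = 101.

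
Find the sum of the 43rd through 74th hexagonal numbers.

222608

Σ i(2i−1) = 2Σi² − Σi over i = 43..74.
Σi = 2775 − 903 = 1872 and Σi² = 137825 − 25585 = 112240.
2·112240 − 1·1872 = 222608.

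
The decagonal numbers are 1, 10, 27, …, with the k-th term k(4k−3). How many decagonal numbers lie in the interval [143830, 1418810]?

The n-th decagonal number is n(4n−3).
Smallest index with value ≥ 143830: n = 190 (giving 143830).
Largest index with value ≤ 1418810: n = 595 (giving 1414315).
Indices 190 through 595: 406 terms.

406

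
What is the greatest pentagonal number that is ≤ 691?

Solve n(3n−1)/2 ≤ 691 for integer n.
n = 21 gives 651 ≤ 691, while n = 22 gives 715 > 691; so the answer is 651.

651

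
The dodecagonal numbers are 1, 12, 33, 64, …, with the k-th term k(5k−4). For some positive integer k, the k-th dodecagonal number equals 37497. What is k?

87

Set n(5n−4) = 37497, giving 5n² − 4n − 37497 = 0.
The discriminant is 16 + 20·37497 = 749956, and √749956 = 866.
So n = (4 + 866) / 10 = 870/10 = 87.
Check: 87·(5·87 − 4) = 37497. ✓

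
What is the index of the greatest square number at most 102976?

Solve n² ≤ 102976 for integer n.
n = 320 gives 102400 ≤ 102976, while n = 321 gives 103041 > 102976; so the answer is index 320.

320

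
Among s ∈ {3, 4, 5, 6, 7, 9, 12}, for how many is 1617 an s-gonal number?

1

s = 3: P(3, 56) = 1596 and P(3, 57) = 1653; 1617 is not s-gonal.
s = 4: P(4, 40) = 1600 and P(4, 41) = 1681; 1617 is not s-gonal.
s = 5: P(5, 33) = 1617. ✓
s = 6: P(6, 28) = 1540 and P(6, 29) = 1653; 1617 is not s-gonal.
s = 7: P(7, 25) = 1525 and P(7, 26) = 1651; 1617 is not s-gonal.
s = 9: P(9, 21) = 1491 and P(9, 22) = 1639; 1617 is not s-gonal.
s = 12: P(12, 18) = 1548 and P(12, 19) = 1729; 1617 is not s-gonal.
Hits: s ∈ {5} → 1.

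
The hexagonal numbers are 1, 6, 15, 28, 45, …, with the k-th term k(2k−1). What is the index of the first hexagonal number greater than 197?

11

Solve n(2n−1) > 197 for integer n.
The largest n with value ≤ 197 is 10 (since 190 ≤ 197 < 231), so the first above is n = 11, value 231.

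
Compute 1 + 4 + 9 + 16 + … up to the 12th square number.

650

Σ_{i=1}^{12} i² = 12·13·25/6 = 650.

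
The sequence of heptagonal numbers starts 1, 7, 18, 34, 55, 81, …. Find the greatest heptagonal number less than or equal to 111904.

110986

Solve n(5n−3)/2 ≤ 111904 for integer n.
n = 211 gives 110986 ≤ 111904, while n = 212 gives 112042 > 111904; so the answer is 110986.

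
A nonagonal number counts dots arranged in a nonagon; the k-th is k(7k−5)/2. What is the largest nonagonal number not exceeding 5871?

5781

Solve n(7n−5)/2 ≤ 5871 for integer n.
n = 41 gives 5781 ≤ 5871, while n = 42 gives 6069 > 5871; so the answer is 5781.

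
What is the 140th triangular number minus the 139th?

140

Consecutive triangular numbers differ by n: T_{140} − T_{139} = 140.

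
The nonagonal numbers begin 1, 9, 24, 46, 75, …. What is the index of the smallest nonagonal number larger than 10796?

56

Solve n(7n−5)/2 > 10796 for integer n.
The largest n with value ≤ 10796 is 55 (since 10450 ≤ 10796 < 10836), so the first above is n = 56, value 10836.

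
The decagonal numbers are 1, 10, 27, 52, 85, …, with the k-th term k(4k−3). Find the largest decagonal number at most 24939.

24727

Solve n(4n−3) ≤ 24939 for integer n.
n = 79 gives 24727 ≤ 24939, while n = 80 gives 25360 > 24939; so the answer is 24727.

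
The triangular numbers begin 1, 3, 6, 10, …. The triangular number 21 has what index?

Set n(n+1)/2 = 21, giving n² + n − 42 = 0.
So n = (-1 + 13) / 2 = 12/2 = 6.

6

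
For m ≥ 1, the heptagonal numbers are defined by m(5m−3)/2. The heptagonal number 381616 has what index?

391

Set n(5n−3)/2 = 381616, giving 5n² − 3n − 763232 = 0.
So n = (3 + 3907) / 10 = 3910/10 = 391.
Check: 391·(5·391 − 3)/2 = 381616. ✓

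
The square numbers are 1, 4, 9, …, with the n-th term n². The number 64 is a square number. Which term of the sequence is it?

We need n² = 64, so n = √64 = 8.

8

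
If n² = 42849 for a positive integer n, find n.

We need n² = 42849, so n = √42849 = 207.

207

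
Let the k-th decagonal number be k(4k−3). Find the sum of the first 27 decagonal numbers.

26586

Σ i(4i−3) = 4Σi² − 3Σi over i = 1..27.
Σi = 378 and Σi² = 6930.
4·6930 − 3·378 = 26586.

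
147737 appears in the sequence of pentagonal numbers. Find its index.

Set n(3n−1)/2 = 147737, giving 3n² − n − 295474 = 0.
The discriminant is 1 + 24·147737 = 3545689, and √3545689 = 1883.
So n = (1 + 1883) / 6 = 1884/6 = 314.
Check: 314·(3·314 − 1)/2 = 147737. ✓

314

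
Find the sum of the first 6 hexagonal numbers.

Σ i(2i−1) = 2Σi² − Σi over i = 1..6.
Σi = 21 and Σi² = 91.
2·91 − 1·21 = 161.

161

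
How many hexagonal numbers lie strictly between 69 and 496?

9

The n-th hexagonal number is n(2n−1).
Smallest index with value > 69: n = 7 (giving 91).
Largest index with value < 496: n = 15 (giving 435).
Indices 7 through 15: 9 terms.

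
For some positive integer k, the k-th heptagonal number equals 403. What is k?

13

Set n(5n−3)/2 = 403, giving 5n² − 3n − 806 = 0.
The discriminant is 9 + 40·403 = 16129, and √16129 = 127.
So n = (3 + 127) / 10 = 130/10 = 13.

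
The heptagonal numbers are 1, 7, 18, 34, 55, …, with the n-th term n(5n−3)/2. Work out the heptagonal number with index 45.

4995

45·(5·45 − 3)/2 = 45·222/2 = 45·111 = 4995.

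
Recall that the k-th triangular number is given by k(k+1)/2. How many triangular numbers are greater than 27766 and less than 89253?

The n-th triangular number is n(n+1)/2.
Smallest index with value > 27766: n = 236 (giving 27966).
Largest index with value < 89253: n = 421 (giving 88831).
Indices 236 through 421: 186 terms.

186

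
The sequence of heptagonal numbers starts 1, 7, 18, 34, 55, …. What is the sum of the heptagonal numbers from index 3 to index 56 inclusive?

147888

Σ i(5i−3)/2 = (5Σi² − 3Σi) / 2 over i = 3..56.
Σi = 1596 − 3 = 1593 and Σi² = 60116 − 5 = 60111.
(5·60111 − 3·1593) / 2 = 295776/2 = 147888.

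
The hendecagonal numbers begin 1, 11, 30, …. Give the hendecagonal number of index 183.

150060

183·(9·183 − 7)/2 = 183·1640/2 = 183·820 = 150060.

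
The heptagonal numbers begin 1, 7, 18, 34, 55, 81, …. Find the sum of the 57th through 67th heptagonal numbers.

104962

Σ i(5i−3)/2 = (5Σi² − 3Σi) / 2 over i = 57..67.
Σi = 2278 − 1596 = 682 and Σi² = 102510 − 60116 = 42394.
(5·42394 − 3·682) / 2 = 209924/2 = 104962.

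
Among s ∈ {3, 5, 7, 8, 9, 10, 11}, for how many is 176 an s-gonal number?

2

s = 3: P(3, 18) = 171 and P(3, 19) = 190; 176 is not s-gonal.
s = 5: P(5, 11) = 176. ✓
s = 7: P(7, 8) = 148 and P(7, 9) = 189; 176 is not s-gonal.
s = 8: P(8, 8) = 176. ✓
s = 9: P(9, 7) = 154 and P(9, 8) = 204; 176 is not s-gonal.
s = 10: P(10, 7) = 175 and P(10, 8) = 232; 176 is not s-gonal.
s = 11: P(11, 6) = 141 and P(11, 7) = 196; 176 is not s-gonal.
Hits: s ∈ {5, 8} → 2.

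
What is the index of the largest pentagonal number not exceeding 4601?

55

Solve n(3n−1)/2 ≤ 4601 for integer n.
n = 55 gives 4510 ≤ 4601, while n = 56 gives 4676 > 4601; so the answer is index 55.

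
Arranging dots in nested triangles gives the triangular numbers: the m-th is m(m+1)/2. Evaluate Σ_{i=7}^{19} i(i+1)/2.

Σ i(i+1)/2 = (Σi² + Σi) / 2 over i = 7..19.
Σi = 190 − 21 = 169 and Σi² = 2470 − 91 = 2379.
(1·2379 + 1·169) / 2 = 2548/2 = 1274.

1274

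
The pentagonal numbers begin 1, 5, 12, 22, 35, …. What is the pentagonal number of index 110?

18095

The 110th pentagonal number is n(3n−1)/2 with n = 110.
110·(3·110 − 1)/2 = 110·329/2 = 18095.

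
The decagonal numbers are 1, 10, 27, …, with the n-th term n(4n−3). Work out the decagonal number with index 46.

8326

The 46th decagonal number is n(4n−3) with n = 46.
46·(4·46 − 3) = 46·181 = 8326.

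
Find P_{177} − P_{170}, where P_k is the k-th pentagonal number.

177·(3·177 − 1)/2 = 46905 and 170·(3·170 − 1)/2 = 43265.
Difference: 46905 − 43265 = 3640.

3640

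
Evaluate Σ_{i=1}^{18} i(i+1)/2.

Σ i(i+1)/2 = (Σi² + Σi) / 2 over i = 1..18.
Σi = 171 and Σi² = 2109.
(1·2109 + 1·171) / 2 = 2280/2 = 1140.

1140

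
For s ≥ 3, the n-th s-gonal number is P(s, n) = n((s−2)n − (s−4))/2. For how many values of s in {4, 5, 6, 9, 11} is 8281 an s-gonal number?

2

s = 4: P(4, 91) = 8281. ✓
s = 5: P(5, 74) = 8177 and P(5, 75) = 8400; 8281 is not s-gonal.
s = 6: P(6, 64) = 8128 and P(6, 65) = 8385; 8281 is not s-gonal.
s = 9: P(9, 49) = 8281. ✓
s = 11: P(11, 43) = 8170 and P(11, 44) = 8558; 8281 is not s-gonal.
Hits: s ∈ {4, 9} → 2.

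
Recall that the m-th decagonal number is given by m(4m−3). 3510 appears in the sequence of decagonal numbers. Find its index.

30

Set n(4n−3) = 3510, giving 4n² − 3n − 3510 = 0.
The discriminant is 9 + 16·3510 = 56169, and √56169 = 237.
So n = (3 + 237) / 8 = 240/8 = 30.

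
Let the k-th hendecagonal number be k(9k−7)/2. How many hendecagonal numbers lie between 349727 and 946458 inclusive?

The n-th hendecagonal number is n(9n−7)/2.
Smallest index with value ≥ 349727: n = 280 (giving 351820).
Largest index with value ≤ 946458: n = 459 (giving 946458).
Indices 280 through 459: 180 terms.

180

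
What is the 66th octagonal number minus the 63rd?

1155

66·(3·66 − 2) = 12936 and 63·(3·63 − 2) = 11781.
Difference: 12936 − 11781 = 1155.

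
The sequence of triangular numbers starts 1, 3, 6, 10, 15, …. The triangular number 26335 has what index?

229

Set n(n+1)/2 = 26335, giving n² + n − 52670 = 0.
So n = (-1 + 459) / 2 = 458/2 = 229.
Check: 229·230/2 = 26335. ✓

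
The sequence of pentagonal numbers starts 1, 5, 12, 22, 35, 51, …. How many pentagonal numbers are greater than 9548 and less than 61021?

The n-th pentagonal number is n(3n−1)/2.
Smallest index with value > 9548: n = 80 (giving 9560).
Largest index with value < 61021: n = 201 (giving 60501).
Indices 80 through 201: 122 terms.

122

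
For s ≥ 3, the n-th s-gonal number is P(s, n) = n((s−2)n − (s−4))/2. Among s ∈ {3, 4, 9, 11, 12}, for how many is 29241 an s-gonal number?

2

s = 3: P(3, 241) = 29161 and P(3, 242) = 29403; 29241 is not s-gonal.
s = 4: P(4, 171) = 29241. ✓
s = 9: P(9, 91) = 28756 and P(9, 92) = 29394; 29241 is not s-gonal.
s = 11: P(11, 81) = 29241. ✓
s = 12: P(12, 76) = 28576 and P(12, 77) = 29337; 29241 is not s-gonal.
Hits: s ∈ {4, 11} → 2.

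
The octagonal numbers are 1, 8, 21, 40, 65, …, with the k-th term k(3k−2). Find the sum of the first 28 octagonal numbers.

22330

Σ i(3i−2) = 3Σi² − 2Σi over i = 1..28.
Σi = 406 and Σi² = 7714.
3·7714 − 2·406 = 22330.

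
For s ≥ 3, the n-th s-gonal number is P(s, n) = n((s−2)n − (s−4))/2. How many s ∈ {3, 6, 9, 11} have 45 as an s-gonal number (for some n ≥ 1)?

s = 3: P(3, 9) = 45. ✓
s = 6: P(6, 5) = 45. ✓
s = 9: P(9, 3) = 24 and P(9, 4) = 46; 45 is not s-gonal.
s = 11: P(11, 3) = 30 and P(11, 4) = 58; 45 is not s-gonal.
Hits: s ∈ {3, 6} → 2.

2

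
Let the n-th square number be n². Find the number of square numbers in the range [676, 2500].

The n-th square number is n².
Smallest index with value ≥ 676: n = 26 (giving 676).
Largest index with value ≤ 2500: n = 50 (giving 2500).
Indices 26 through 50: 25 terms.

25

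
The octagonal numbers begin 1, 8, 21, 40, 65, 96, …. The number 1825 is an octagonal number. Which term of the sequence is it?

Set n(3n−2) = 1825, giving 3n² − 2n − 1825 = 0.
So n = (2 + 148) / 6 = 150/6 = 25.

25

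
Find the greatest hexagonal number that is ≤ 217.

Solve n(2n−1) ≤ 217 for integer n.
n = 10 gives 190 ≤ 217, while n = 11 gives 231 > 217; so the answer is 190.

190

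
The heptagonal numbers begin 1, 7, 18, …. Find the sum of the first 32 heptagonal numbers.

Σ i(5i−3)/2 = (5Σi² − 3Σi) / 2 over i = 1..32.
Σi = 528 and Σi² = 11440.
(5·11440 − 3·528) / 2 = 55616/2 = 27808.

27808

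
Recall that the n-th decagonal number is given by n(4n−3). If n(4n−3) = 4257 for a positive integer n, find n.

33

Set n(4n−3) = 4257, giving 4n² − 3n − 4257 = 0.
The discriminant is 9 + 16·4257 = 68121, and √68121 = 261.
So n = (3 + 261) / 8 = 264/8 = 33.
Check: 33·(4·33 − 3) = 4257. ✓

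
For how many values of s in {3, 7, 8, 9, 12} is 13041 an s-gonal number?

1

s = 3: P(3, 161) = 13041. ✓
s = 7: P(7, 72) = 12852 and P(7, 73) = 13213; 13041 is not s-gonal.
s = 8: P(8, 66) = 12936 and P(8, 67) = 13333; 13041 is not s-gonal.
s = 9: P(9, 61) = 12871 and P(9, 62) = 13299; 13041 is not s-gonal.
s = 12: P(12, 51) = 12801 and P(12, 52) = 13312; 13041 is not s-gonal.
Hits: s ∈ {3} → 1.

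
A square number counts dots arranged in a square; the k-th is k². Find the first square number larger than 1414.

Solve n² > 1414 for integer n.
The largest n with value ≤ 1414 is 37 (since 1369 ≤ 1414 < 1444), so the first above is n = 38, value 1444.

1444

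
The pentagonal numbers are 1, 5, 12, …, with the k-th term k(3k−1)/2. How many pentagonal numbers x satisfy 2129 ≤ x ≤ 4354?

17

The n-th pentagonal number is n(3n−1)/2.
Smallest index with value ≥ 2129: n = 38 (giving 2147).
Largest index with value ≤ 4354: n = 54 (giving 4347).
Indices 38 through 54: 17 terms.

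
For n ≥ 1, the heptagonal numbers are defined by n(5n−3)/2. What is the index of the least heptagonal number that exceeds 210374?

291

Solve n(5n−3)/2 > 210374 for integer n.
The largest n with value ≤ 210374 is 290 (since 209815 ≤ 210374 < 211266), so the first above is n = 291, value 211266.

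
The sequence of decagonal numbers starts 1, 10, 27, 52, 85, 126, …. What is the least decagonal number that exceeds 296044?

Solve n(4n−3) > 296044 for integer n.
The largest n with value ≤ 296044 is 272 (since 295120 ≤ 296044 < 297297), so the first above is n = 273, value 297297.

297297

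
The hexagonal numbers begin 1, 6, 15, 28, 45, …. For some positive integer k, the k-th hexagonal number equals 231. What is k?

Set n(2n−1) = 231, giving 2n² − n − 231 = 0.
The discriminant is 1 + 8·231 = 1849, and √1849 = 43.
So n = (1 + 43) / 4 = 44/4 = 11.
Check: 11·(2·11 − 1) = 231. ✓

11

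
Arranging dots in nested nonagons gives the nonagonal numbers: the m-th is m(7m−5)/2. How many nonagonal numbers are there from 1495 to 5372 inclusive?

The n-th nonagonal number is n(7n−5)/2.
Smallest index with value ≥ 1495: n = 22 (giving 1639).
Largest index with value ≤ 5372: n = 39 (giving 5226).
Indices 22 through 39: 18 terms.

18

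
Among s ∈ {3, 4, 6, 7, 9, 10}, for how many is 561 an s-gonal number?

2

s = 3: P(3, 33) = 561. ✓
s = 4: P(4, 23) = 529 and P(4, 24) = 576; 561 is not s-gonal.
s = 6: P(6, 17) = 561. ✓
s = 7: P(7, 15) = 540 and P(7, 16) = 616; 561 is not s-gonal.
s = 9: P(9, 13) = 559 and P(9, 14) = 651; 561 is not s-gonal.
s = 10: P(10, 12) = 540 and P(10, 13) = 637; 561 is not s-gonal.
Hits: s ∈ {3, 6} → 2.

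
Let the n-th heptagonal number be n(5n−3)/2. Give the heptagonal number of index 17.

697

The 17th heptagonal number is n(5n−3)/2 with n = 17.
17·(5·17 − 3)/2 = 17·82/2 = 17·41 = 697.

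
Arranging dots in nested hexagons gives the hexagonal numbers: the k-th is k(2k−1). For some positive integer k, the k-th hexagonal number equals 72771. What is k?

191

Set n(2n−1) = 72771, giving 2n² − n − 72771 = 0.
The discriminant is 1 + 8·72771 = 582169, and √582169 = 763.
So n = (1 + 763) / 4 = 764/4 = 191.
Check: 191·(2·191 − 1) = 72771. ✓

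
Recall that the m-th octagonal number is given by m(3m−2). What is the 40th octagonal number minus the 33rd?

1519

40·(3·40 − 2) = 4720 and 33·(3·33 − 2) = 3201.
Difference: 4720 − 3201 = 1519.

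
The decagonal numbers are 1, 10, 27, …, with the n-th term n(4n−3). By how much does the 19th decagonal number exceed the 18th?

Consecutive decagonal numbers differ by 8n − 7: here 8·19 − 7 = 145.

145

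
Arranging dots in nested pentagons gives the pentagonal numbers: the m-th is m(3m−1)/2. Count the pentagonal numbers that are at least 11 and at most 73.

The n-th pentagonal number is n(3n−1)/2.
Smallest index with value ≥ 11: n = 3 (giving 12).
Largest index with value ≤ 73: n = 7 (giving 70).
Indices 3 through 7: 5 terms.

5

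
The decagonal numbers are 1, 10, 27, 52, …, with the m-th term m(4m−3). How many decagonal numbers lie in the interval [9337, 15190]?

14

The n-th decagonal number is n(4n−3).
Smallest index with value ≥ 9337: n = 49 (giving 9457).
Largest index with value ≤ 15190: n = 62 (giving 15190).
Indices 49 through 62: 14 terms.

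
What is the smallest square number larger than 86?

Solve n² > 86 for integer n.
The largest n with value ≤ 86 is 9 (since 81 ≤ 86 < 100), so the first above is n = 10, value 100.

100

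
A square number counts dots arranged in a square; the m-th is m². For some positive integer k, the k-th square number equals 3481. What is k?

We need n² = 3481, so n = √3481 = 59.
Check: 59² = 3481. ✓

59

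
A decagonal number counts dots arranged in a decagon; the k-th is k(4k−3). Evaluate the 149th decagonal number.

The 149th decagonal number is n(4n−3) with n = 149.
149·(4·149 − 3) = 149·593 = 88357.

88357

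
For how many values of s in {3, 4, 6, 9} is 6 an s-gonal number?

s = 3: P(3, 3) = 6. ✓
s = 4: P(4, 2) = 4 and P(4, 3) = 9; 6 is not s-gonal.
s = 6: P(6, 2) = 6. ✓
s = 9: P(9, 1) = 1 and P(9, 2) = 9; 6 is not s-gonal.
Hits: s ∈ {3, 6} → 2.

2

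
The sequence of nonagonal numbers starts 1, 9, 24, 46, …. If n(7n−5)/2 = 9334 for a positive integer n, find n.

52

Set n(7n−5)/2 = 9334, giving 7n² − 5n − 18668 = 0.
So n = (5 + 723) / 14 = 728/14 = 52.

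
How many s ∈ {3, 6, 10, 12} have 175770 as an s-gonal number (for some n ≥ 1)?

1

s = 3: P(3, 592) = 175528 and P(3, 593) = 176121; 175770 is not s-gonal.
s = 6: P(6, 296) = 174936 and P(6, 297) = 176121; 175770 is not s-gonal.
s = 10: P(10, 210) = 175770. ✓
s = 12: P(12, 187) = 174097 and P(12, 188) = 175968; 175770 is not s-gonal.
Hits: s ∈ {10} → 1.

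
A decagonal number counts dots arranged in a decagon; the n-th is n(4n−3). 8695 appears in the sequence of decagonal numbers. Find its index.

47

Set n(4n−3) = 8695, giving 4n² − 3n − 8695 = 0.
So n = (3 + 373) / 8 = 376/8 = 47.
Check: 47·(4·47 − 3) = 8695. ✓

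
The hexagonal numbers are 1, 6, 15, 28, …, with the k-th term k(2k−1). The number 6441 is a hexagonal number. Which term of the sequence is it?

Set n(2n−1) = 6441, giving 2n² − n − 6441 = 0.
The discriminant is 1 + 8·6441 = 51529, and √51529 = 227.
So n = (1 + 227) / 4 = 228/4 = 57.

57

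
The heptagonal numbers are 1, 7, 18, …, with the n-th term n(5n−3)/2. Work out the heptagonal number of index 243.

147258

The 243rd heptagonal number is n(5n−3)/2 with n = 243.
243·(5·243 − 3)/2 = 243·1212/2 = 243·606 = 147258.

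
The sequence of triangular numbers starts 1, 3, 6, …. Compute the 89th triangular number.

The 89th triangular number is n(n+1)/2 with n = 89.
89·90/2 = 8010/2 = 4005.

4005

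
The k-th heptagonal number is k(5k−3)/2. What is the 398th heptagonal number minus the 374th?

398·(5·398 − 3)/2 = 395413 and 374·(5·374 − 3)/2 = 349129.
Difference: 395413 − 349129 = 46284.

46284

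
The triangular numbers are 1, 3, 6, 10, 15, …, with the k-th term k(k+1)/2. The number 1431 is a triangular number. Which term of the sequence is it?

Set n(n+1)/2 = 1431, giving n² + n − 2862 = 0.
The discriminant is 1 + 8·1431 = 11449, and √11449 = 107.
So n = (-1 + 107) / 2 = 106/2 = 53.

53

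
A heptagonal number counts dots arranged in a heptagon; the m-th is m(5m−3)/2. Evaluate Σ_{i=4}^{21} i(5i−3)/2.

Σ i(5i−3)/2 = (5Σi² − 3Σi) / 2 over i = 4..21.
Σi = 231 − 6 = 225 and Σi² = 3311 − 14 = 3297.
(5·3297 − 3·225) / 2 = 15810/2 = 7905.

7905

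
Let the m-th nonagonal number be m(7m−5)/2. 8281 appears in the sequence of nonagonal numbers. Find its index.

49

Set n(7n−5)/2 = 8281, giving 7n² − 5n − 16562 = 0.
The discriminant is 25 + 56·8281 = 463761, and √463761 = 681.
So n = (5 + 681) / 14 = 686/14 = 49.
Check: 49·(7·49 − 5)/2 = 8281. ✓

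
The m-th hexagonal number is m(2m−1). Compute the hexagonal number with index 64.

64·(2·64 − 1) = 64·127 = 8128.

8128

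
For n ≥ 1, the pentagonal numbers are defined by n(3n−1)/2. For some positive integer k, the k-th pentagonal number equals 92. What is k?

8

Set n(3n−1)/2 = 92, giving 3n² − n − 184 = 0.
The discriminant is 1 + 24·92 = 2209, and √2209 = 47.
So n = (1 + 47) / 6 = 48/6 = 8.
Check: 8·(3·8 − 1)/2 = 92. ✓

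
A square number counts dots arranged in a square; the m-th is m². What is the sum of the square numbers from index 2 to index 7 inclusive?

Σ_{i=2}^{7} i² = 140 − 1 = 139.

139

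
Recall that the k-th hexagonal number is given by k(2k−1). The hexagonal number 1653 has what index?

29

Set n(2n−1) = 1653, giving 2n² − n − 1653 = 0.
The discriminant is 1 + 8·1653 = 13225, and √13225 = 115.
So n = (1 + 115) / 4 = 116/4 = 29.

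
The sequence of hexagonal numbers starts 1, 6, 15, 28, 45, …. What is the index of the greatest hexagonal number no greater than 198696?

Solve n(2n−1) ≤ 198696 for integer n.
n = 315 gives 198135 ≤ 198696, while n = 316 gives 199396 > 198696; so the answer is index 315.

315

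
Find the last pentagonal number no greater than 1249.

1247

Solve n(3n−1)/2 ≤ 1249 for integer n.
n = 29 gives 1247 ≤ 1249, while n = 30 gives 1335 > 1249; so the answer is 1247.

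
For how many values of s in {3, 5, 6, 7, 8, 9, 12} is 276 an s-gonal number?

s = 3: P(3, 23) = 276. ✓
s = 5: P(5, 13) = 247 and P(5, 14) = 287; 276 is not s-gonal.
s = 6: P(6, 12) = 276. ✓
s = 7: P(7, 10) = 235 and P(7, 11) = 286; 276 is not s-gonal.
s = 8: P(8, 9) = 225 and P(8, 10) = 280; 276 is not s-gonal.
s = 9: P(9, 9) = 261 and P(9, 10) = 325; 276 is not s-gonal.
s = 12: P(12, 7) = 217 and P(12, 8) = 288; 276 is not s-gonal.
Hits: s ∈ {3, 6} → 2.

2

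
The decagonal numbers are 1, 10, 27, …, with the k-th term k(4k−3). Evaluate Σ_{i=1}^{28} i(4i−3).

Σ i(4i−3) = 4Σi² − 3Σi over i = 1..28.
Σi = 406 and Σi² = 7714.
4·7714 − 3·406 = 29638.

29638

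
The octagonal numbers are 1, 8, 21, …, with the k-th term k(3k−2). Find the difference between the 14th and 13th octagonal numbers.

79

Consecutive octagonal numbers differ by 6n − 5: here 6·14 − 5 = 79.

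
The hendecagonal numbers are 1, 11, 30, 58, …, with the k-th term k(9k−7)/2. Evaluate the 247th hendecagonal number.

273676

247·(9·247 − 7)/2 = 247·2216/2 = 247·1108 = 273676.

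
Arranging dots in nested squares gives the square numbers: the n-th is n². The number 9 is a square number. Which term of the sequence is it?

3

We need n² = 9, so n = √9 = 3.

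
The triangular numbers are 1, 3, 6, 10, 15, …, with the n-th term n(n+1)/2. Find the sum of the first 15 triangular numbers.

680

Σ i(i+1)/2 = (Σi² + Σi) / 2 over i = 1..15.
Σi = 120 and Σi² = 1240.
(1·1240 + 1·120) / 2 = 1360/2 = 680.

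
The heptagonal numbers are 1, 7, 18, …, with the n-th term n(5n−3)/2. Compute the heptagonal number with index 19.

19·(5·19 − 3)/2 = 19·92/2 = 19·46 = 874.

874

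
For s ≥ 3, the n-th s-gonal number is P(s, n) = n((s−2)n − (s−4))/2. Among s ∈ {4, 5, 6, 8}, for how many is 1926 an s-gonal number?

1

s = 4: P(4, 43) = 1849 and P(4, 44) = 1936; 1926 is not s-gonal.
s = 5: P(5, 36) = 1926. ✓
s = 6: P(6, 31) = 1891 and P(6, 32) = 2016; 1926 is not s-gonal.
s = 8: P(8, 25) = 1825 and P(8, 26) = 1976; 1926 is not s-gonal.
Hits: s ∈ {5} → 1.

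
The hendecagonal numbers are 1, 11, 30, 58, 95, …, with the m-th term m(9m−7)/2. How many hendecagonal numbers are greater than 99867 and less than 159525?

The n-th hendecagonal number is n(9n−7)/2.
Smallest index with value > 99867: n = 150 (giving 100725).
Largest index with value < 159525: n = 188 (giving 158390).
Indices 150 through 188: 39 terms.

39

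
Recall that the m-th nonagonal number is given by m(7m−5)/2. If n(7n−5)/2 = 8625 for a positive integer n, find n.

50

Set n(7n−5)/2 = 8625, giving 7n² − 5n − 17250 = 0.
The discriminant is 25 + 56·8625 = 483025, and √483025 = 695.
So n = (5 + 695) / 14 = 700/14 = 50.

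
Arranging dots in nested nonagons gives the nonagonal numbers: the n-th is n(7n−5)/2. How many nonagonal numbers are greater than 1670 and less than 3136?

8

The n-th nonagonal number is n(7n−5)/2.
Smallest index with value > 1670: n = 23 (giving 1794).
Largest index with value < 3136: n = 30 (giving 3075).
Indices 23 through 30: 8 terms.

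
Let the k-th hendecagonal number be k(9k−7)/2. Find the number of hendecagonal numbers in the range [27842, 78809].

The n-th hendecagonal number is n(9n−7)/2.
Smallest index with value ≥ 27842: n = 80 (giving 28520).
Largest index with value ≤ 78809: n = 132 (giving 77946).
Indices 80 through 132: 53 terms.

53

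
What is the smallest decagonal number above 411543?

Solve n(4n−3) > 411543 for integer n.
The largest n with value ≤ 411543 is 321 (since 411201 ≤ 411543 < 413770), so the first above is n = 322, value 413770.

413770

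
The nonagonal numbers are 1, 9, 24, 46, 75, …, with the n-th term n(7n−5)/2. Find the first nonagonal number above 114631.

Solve n(7n−5)/2 > 114631 for integer n.
The largest n with value ≤ 114631 is 181 (since 114211 ≤ 114631 < 115479), so the first above is n = 182, value 115479.

115479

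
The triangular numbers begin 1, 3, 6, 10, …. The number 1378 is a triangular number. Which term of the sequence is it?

Set n(n+1)/2 = 1378, giving n² + n − 2756 = 0.
The discriminant is 1 + 8·1378 = 11025, and √11025 = 105.
So n = (-1 + 105) / 2 = 104/2 = 52.
Check: 52·53/2 = 1378. ✓

52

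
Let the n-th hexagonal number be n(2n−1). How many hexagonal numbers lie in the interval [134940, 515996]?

The n-th hexagonal number is n(2n−1).
Smallest index with value ≥ 134940: n = 260 (giving 134940).
Largest index with value ≤ 515996: n = 508 (giving 515620).
Indices 260 through 508: 249 terms.

249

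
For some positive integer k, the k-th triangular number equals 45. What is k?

9

Set n(n+1)/2 = 45, giving n² + n − 90 = 0.
The discriminant is 1 + 8·45 = 361, and √361 = 19.
So n = (-1 + 19) / 2 = 18/2 = 9.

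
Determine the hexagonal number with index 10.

The 10th hexagonal number is n(2n−1) with n = 10.
10·(2·10 − 1) = 10·19 = 190.

190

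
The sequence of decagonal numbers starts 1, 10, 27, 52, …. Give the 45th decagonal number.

7965

The 45th decagonal number is n(4n−3) with n = 45.
45·(4·45 − 3) = 45·177 = 7965.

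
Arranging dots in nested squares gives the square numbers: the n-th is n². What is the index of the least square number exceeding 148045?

Solve n² > 148045 for integer n.
The largest n with value ≤ 148045 is 384 (since 147456 ≤ 148045 < 148225), so the first above is n = 385, value 148225.

385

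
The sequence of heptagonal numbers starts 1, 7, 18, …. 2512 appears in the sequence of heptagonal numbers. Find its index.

Set n(5n−3)/2 = 2512, giving 5n² − 3n − 5024 = 0.
The discriminant is 9 + 40·2512 = 100489, and √100489 = 317.
So n = (3 + 317) / 10 = 320/10 = 32.
Check: 32·(5·32 − 3)/2 = 2512. ✓

32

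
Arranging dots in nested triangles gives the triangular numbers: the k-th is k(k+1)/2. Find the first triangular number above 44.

45

Solve n(n+1)/2 > 44 for integer n.
The largest n with value ≤ 44 is 8 (since 36 ≤ 44 < 45), so the first above is n = 9, value 45.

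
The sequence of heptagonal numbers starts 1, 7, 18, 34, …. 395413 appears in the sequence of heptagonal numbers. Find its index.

Set n(5n−3)/2 = 395413, giving 5n² − 3n − 790826 = 0.
So n = (3 + 3977) / 10 = 3980/10 = 398.

398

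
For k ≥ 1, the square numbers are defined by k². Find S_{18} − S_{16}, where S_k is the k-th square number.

18² = 324 and 16² = 256.
Difference: 324 − 256 = 68.

68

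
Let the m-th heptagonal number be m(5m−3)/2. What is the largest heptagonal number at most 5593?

5452

Solve n(5n−3)/2 ≤ 5593 for integer n.
n = 47 gives 5452 ≤ 5593, while n = 48 gives 5688 > 5593; so the answer is 5452.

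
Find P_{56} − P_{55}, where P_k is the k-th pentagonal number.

166

Consecutive pentagonal numbers differ by 3n − 2: here 3·56 − 2 = 166.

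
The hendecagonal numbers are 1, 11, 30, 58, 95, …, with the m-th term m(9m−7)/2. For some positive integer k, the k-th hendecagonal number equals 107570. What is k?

Set n(9n−7)/2 = 107570, giving 9n² − 7n − 215140 = 0.
The discriminant is 49 + 72·107570 = 7745089, and √7745089 = 2783.
So n = (7 + 2783) / 18 = 2790/18 = 155.

155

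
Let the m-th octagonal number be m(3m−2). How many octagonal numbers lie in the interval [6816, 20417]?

The n-th octagonal number is n(3n−2).
Smallest index with value ≥ 6816: n = 48 (giving 6816).
Largest index with value ≤ 20417: n = 82 (giving 20008).
Indices 48 through 82: 35 terms.

35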